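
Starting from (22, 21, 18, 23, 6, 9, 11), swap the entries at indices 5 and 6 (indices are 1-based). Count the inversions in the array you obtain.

Positions 5 and 6 hold 6 and 9; after swapping, the array is [22, 21, 18, 23, 9, 6, 11].
Count, for each position, how many later elements it exceeds:
22 → 21, 18, 9, 6, 11 → 5
21 → 18, 9, 6, 11 → 4
18 → 9, 6, 11 → 3
23 → 9, 6, 11 → 3
9 → 6 → 1
6 → none → 0
11 → none → 0
Sum: 5 + 4 + 3 + 3 + 1 + 0 + 0 = 16

Inversions: 16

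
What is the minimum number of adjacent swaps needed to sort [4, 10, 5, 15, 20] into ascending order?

1 adjacent swap

Minimum adjacent swaps = number of inversions (each swap of adjacent out-of-order elements removes one inversion and no swap can remove more).
Count inversions — for each element, later elements that are smaller:
4: none → 0
10: 5 → 1
5: none → 0
15: none → 0
20: none → 0
Total inversions: 0 + 1 + 0 + 0 + 0 = 1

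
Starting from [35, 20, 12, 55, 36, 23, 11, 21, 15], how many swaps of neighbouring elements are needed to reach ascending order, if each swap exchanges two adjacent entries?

23

The minimum number of adjacent swaps to sort an array equals its inversion count, since every such swap removes exactly one inversion.
Count inversions — for each element, later elements that are smaller:
35: 20, 12, 23, 11, 21, 15 → 6
20: 12, 11, 15 → 3
12: 11 → 1
55: 36, 23, 11, 21, 15 → 5
36: 23, 11, 21, 15 → 4
23: 11, 21, 15 → 3
11: none → 0
21: 15 → 1
15: none → 0
Total inversions: 6 + 3 + 1 + 5 + 4 + 3 + 0 + 1 + 0 = 23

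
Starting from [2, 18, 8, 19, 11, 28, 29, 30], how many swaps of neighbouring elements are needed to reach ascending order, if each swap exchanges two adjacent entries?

The minimum number of adjacent swaps to sort an array equals its inversion count, since every such swap removes exactly one inversion.
Count inversions — for each element, later elements that are smaller:
2: none → 0
18: 8, 11 → 2
8: none → 0
19: 11 → 1
11: none → 0
28: none → 0
29: none → 0
30: none → 0
Total inversions: 0 + 2 + 0 + 1 + 0 + 0 + 0 + 0 = 3

There are 3 adjacent swaps.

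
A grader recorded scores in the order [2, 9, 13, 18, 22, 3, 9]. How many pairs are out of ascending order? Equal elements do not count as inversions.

Out-of-order index pairs (1-indexed):
(2,6): 9 > 3
(3,6): 13 > 3
(3,7): 13 > 9
(4,6): 18 > 3
(4,7): 18 > 9
(5,6): 22 > 3
(5,7): 22 > 9
That's 7 pairs.

There are 7 out-of-order pairs.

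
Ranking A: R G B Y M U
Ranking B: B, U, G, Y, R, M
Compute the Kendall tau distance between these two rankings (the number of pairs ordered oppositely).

Assign each item its position (1..6) in the first ordering, then rewrite the second ordering as that position sequence:
positions: R→1, G→2, B→3, Y→4, M→5, U→6
second ordering as positions: [3, 6, 2, 4, 1, 5]
Discordant pairs = inversions in this position sequence.
3: 2, 1 → 2
6: 2, 4, 1, 5 → 4
2: 1 → 1
4: 1 → 1
1: 0
5: 0
Total: 2 + 4 + 1 + 1 + 0 + 0 = 8

8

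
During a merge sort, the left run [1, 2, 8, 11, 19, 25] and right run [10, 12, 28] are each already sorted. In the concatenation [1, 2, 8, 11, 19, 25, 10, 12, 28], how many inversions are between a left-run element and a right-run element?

For each element r of the right run, count left-run elements greater than r:
r = 10: 11, 19, 25 → 3
r = 12: 19, 25 → 2
r = 28: none → 0
Cross-inversions: 3 + 2 + 0 = 5

5 cross-inversions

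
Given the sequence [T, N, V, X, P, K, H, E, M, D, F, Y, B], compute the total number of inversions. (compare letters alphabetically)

For each element, count later entries that are smaller:
T → N, P, K, H, E, M, D, F, B → 9
N → K, H, E, M, D, F, B → 7
V → P, K, H, E, M, D, F, B → 8
X → P, K, H, E, M, D, F, B → 8
P → K, H, E, M, D, F, B → 7
K → H, E, D, F, B → 5
H → E, D, F, B → 4
E → D, B → 2
M → D, F, B → 3
D → B → 1
F → B → 1
Y → B → 1
B → none → 0
Sum: 9 + 7 + 8 + 8 + 7 + 5 + 4 + 2 + 3 + 1 + 1 + 1 + 0 = 56

56 inversions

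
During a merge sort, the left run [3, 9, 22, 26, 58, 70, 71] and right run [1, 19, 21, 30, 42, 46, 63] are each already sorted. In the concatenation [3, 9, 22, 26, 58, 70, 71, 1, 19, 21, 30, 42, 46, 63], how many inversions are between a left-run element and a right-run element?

Take each right-half value and tally the left-half values above it:
r = 1: 3, 9, 22, 26, 58, 70, 71 → 7
r = 19: 22, 26, 58, 70, 71 → 5
r = 21: 22, 26, 58, 70, 71 → 5
r = 30: 58, 70, 71 → 3
r = 42: 58, 70, 71 → 3
r = 46: 58, 70, 71 → 3
r = 63: 70, 71 → 2
Cross-inversions: 7 + 5 + 5 + 3 + 3 + 3 + 2 = 28

28 cross-inversions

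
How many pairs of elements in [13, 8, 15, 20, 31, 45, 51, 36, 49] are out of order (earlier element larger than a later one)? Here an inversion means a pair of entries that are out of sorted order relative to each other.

Count, for each position, how many later elements it exceeds:
13 → 8 → 1
8 → none → 0
15 → none → 0
20 → none → 0
31 → none → 0
45 → 36 → 1
51 → 36, 49 → 2
36 → none → 0
49 → none → 0
Sum: 1 + 0 + 0 + 0 + 0 + 1 + 2 + 0 + 0 = 4

There are 4 out-of-order pairs.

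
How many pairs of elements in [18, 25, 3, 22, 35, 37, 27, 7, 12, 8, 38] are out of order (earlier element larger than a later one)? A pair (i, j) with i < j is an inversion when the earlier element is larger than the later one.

Count, for each position, how many later elements it exceeds:
18 → 3, 7, 12, 8 → 4
25 → 3, 22, 7, 12, 8 → 5
3 → none → 0
22 → 7, 12, 8 → 3
35 → 27, 7, 12, 8 → 4
37 → 27, 7, 12, 8 → 4
27 → 7, 12, 8 → 3
7 → none → 0
12 → 8 → 1
8 → none → 0
38 → none → 0
Sum: 4 + 5 + 0 + 3 + 4 + 4 + 3 + 0 + 1 + 0 + 0 = 24

Out-of-order pairs: 24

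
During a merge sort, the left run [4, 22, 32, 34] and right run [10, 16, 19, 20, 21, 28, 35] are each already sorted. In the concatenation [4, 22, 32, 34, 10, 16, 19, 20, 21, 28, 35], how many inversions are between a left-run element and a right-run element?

Count, for every r in R, how many entries of L exceed r:
r = 10: 22, 32, 34 → 3
r = 16: 22, 32, 34 → 3
r = 19: 22, 32, 34 → 3
r = 20: 22, 32, 34 → 3
r = 21: 22, 32, 34 → 3
r = 28: 32, 34 → 2
r = 35: none → 0
Cross-inversions: 3 + 3 + 3 + 3 + 3 + 2 + 0 = 17

17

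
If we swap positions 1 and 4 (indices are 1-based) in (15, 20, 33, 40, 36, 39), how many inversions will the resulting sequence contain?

Positions 1 and 4 hold 15 and 40; after swapping, the array is [40, 20, 33, 15, 36, 39].
Sweep left to right; for each value list the smaller values that follow it:
40 → 20, 33, 15, 36, 39 → 5
20 → 15 → 1
33 → 15 → 1
15 → none → 0
36 → none → 0
39 → none → 0
Sum: 5 + 1 + 1 + 0 + 0 + 0 = 7

There are 7 inversions.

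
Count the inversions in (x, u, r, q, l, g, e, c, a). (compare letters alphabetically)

Count, for each position, how many later elements it exceeds:
x: 8
u: 7
r: 6
q: 5
l: 4
g: 3
e: 2
c: 1
a: 0
Sum: 8 + 7 + 6 + 5 + 4 + 3 + 2 + 1 + 0 = 36

36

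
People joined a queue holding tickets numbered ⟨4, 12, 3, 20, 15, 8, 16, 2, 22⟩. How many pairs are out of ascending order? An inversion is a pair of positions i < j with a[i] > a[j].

Sweep left to right; for each value list the smaller values that follow it:
4: 2
12: 3
3: 1
20: 4
15: 2
8: 1
16: 1
2: 0
22: 0
Sum: 2 + 3 + 1 + 4 + 2 + 1 + 1 + 0 + 0 = 14

14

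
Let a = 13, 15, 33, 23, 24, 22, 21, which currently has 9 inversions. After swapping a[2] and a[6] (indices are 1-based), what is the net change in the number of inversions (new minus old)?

+1

Positions 2 and 6 hold 15 and 22; after swapping, the array is [13, 22, 33, 23, 24, 15, 21].
Count, for each position, how many later elements it exceeds:
13 → none → 0
22 → 15, 21 → 2
33 → 23, 24, 15, 21 → 4
23 → 15, 21 → 2
24 → 15, 21 → 2
15 → none → 0
21 → none → 0
Sum: 0 + 2 + 4 + 2 + 2 + 0 + 0 = 10
Change: 10 − 9 = +1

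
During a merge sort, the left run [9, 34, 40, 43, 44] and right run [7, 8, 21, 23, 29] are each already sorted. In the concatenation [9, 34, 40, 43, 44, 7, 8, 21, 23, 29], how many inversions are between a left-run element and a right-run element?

Cross-inversions: 22

Take each right-half value and tally the left-half values above it:
r = 7: 9, 34, 40, 43, 44 → 5
r = 8: 9, 34, 40, 43, 44 → 5
r = 21: 34, 40, 43, 44 → 4
r = 23: 34, 40, 43, 44 → 4
r = 29: 34, 40, 43, 44 → 4
Cross-inversions: 5 + 5 + 4 + 4 + 4 = 22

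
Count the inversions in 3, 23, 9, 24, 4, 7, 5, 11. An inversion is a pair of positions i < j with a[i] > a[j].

13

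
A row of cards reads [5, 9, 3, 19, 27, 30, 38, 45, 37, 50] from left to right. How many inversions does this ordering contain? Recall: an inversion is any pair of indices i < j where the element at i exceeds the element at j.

4

Sweep left to right; for each value list the smaller values that follow it:
5 → 3 → 1
9 → 3 → 1
3 → none → 0
19 → none → 0
27 → none → 0
30 → none → 0
38 → 37 → 1
45 → 37 → 1
37 → none → 0
50 → none → 0
Sum: 1 + 1 + 0 + 0 + 0 + 0 + 1 + 1 + 0 + 0 = 4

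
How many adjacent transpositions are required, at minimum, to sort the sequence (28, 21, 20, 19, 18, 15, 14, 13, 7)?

36

Each adjacent swap fixes exactly one inversion, so the minimum swap count equals the number of inversions.
Count inversions — for each element, later elements that are smaller:
28: 21, 20, 19, 18, 15, 14, 13, 7 → 8
21: 20, 19, 18, 15, 14, 13, 7 → 7
20: 19, 18, 15, 14, 13, 7 → 6
19: 18, 15, 14, 13, 7 → 5
18: 15, 14, 13, 7 → 4
15: 14, 13, 7 → 3
14: 13, 7 → 2
13: 7 → 1
7: none → 0
Total inversions: 8 + 7 + 6 + 5 + 4 + 3 + 2 + 1 + 0 = 36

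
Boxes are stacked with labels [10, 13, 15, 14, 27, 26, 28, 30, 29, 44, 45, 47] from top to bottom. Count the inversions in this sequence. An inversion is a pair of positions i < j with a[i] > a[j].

3

For each element, count later entries that are smaller:
10 → none → 0
13 → none → 0
15 → 14 → 1
14 → none → 0
27 → 26 → 1
26 → none → 0
28 → none → 0
30 → 29 → 1
29 → none → 0
44 → none → 0
45 → none → 0
47 → none → 0
Sum: 0 + 0 + 1 + 0 + 1 + 0 + 0 + 1 + 0 + 0 + 0 + 0 = 3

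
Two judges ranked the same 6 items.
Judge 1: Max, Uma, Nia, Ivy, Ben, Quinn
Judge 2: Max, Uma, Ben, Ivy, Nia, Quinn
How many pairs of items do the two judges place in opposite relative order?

3

Assign each item its position (1..6) in the first ordering, then rewrite the second ordering as that position sequence:
positions: Max→1, Uma→2, Nia→3, Ivy→4, Ben→5, Quinn→6
second ordering as positions: [1, 2, 5, 4, 3, 6]
Discordant pairs = inversions in this position sequence.
1: 0
2: 0
5: 4, 3 → 2
4: 3 → 1
3: 0
6: 0
Total: 0 + 0 + 2 + 1 + 0 + 0 = 3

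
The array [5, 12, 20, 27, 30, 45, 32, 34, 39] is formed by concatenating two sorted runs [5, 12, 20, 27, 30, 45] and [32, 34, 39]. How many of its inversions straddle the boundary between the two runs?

For each element r of the right run, count left-run elements greater than r:
r = 32: 45 → 1
r = 34: 45 → 1
r = 39: 45 → 1
Cross-inversions: 1 + 1 + 1 = 3

There are 3 cross-inversions.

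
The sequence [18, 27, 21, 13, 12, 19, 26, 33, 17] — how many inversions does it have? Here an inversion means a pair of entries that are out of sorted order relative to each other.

For each element, count later entries that are smaller:
18 → 13, 12, 17 → 3
27 → 21, 13, 12, 19, 26, 17 → 6
21 → 13, 12, 19, 17 → 4
13 → 12 → 1
12 → none → 0
19 → 17 → 1
26 → 17 → 1
33 → 17 → 1
17 → none → 0
Sum: 3 + 6 + 4 + 1 + 0 + 1 + 1 + 1 + 0 = 17

Out-of-order pairs: 17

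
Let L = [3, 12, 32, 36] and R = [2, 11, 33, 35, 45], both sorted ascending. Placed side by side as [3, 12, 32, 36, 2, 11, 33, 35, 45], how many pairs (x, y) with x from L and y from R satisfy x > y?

Count, for every r in R, how many entries of L exceed r:
r = 2: 3, 12, 32, 36 → 4
r = 11: 12, 32, 36 → 3
r = 33: 36 → 1
r = 35: 36 → 1
r = 45: none → 0
Cross-inversions: 4 + 3 + 1 + 1 + 0 = 9

Cross-inversions: 9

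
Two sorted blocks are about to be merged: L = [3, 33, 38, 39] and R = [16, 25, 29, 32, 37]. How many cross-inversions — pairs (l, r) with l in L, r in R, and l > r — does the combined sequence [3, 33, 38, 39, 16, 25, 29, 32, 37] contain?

Count, for every r in R, how many entries of L exceed r:
r = 16: 33, 38, 39 → 3
r = 25: 33, 38, 39 → 3
r = 29: 33, 38, 39 → 3
r = 32: 33, 38, 39 → 3
r = 37: 38, 39 → 2
Cross-inversions: 3 + 3 + 3 + 3 + 2 = 14

14 cross-inversions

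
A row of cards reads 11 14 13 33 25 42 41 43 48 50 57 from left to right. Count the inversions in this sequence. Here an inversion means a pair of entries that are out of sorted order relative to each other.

3 inversions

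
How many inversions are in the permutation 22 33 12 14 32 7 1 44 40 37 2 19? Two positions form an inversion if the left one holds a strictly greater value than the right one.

34

Count, for each position, how many later elements it exceeds:
22 → 12, 14, 7, 1, 2, 19 → 6
33 → 12, 14, 32, 7, 1, 2, 19 → 7
12 → 7, 1, 2 → 3
14 → 7, 1, 2 → 3
32 → 7, 1, 2, 19 → 4
7 → 1, 2 → 2
1 → none → 0
44 → 40, 37, 2, 19 → 4
40 → 37, 2, 19 → 3
37 → 2, 19 → 2
2 → none → 0
19 → none → 0
Sum: 6 + 7 + 3 + 3 + 4 + 2 + 0 + 4 + 3 + 2 + 0 + 0 = 34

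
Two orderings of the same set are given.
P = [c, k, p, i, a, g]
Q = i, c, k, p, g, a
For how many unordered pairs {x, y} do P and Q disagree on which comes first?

Disagreeing pairs: 4

Assign each item its position (1..6) in the first ordering, then rewrite the second ordering as that position sequence:
positions: c→1, k→2, p→3, i→4, a→5, g→6
second ordering as positions: [4, 1, 2, 3, 6, 5]
Discordant pairs = inversions in this position sequence.
4: 1, 2, 3 → 3
1: 0
2: 0
3: 0
6: 5 → 1
5: 0
Total: 3 + 0 + 0 + 0 + 1 + 0 = 4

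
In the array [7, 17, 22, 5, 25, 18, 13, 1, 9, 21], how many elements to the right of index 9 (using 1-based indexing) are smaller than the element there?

0 such elements

The element at index 9 is 9.
Elements after it: 21
None of them are smaller than 9.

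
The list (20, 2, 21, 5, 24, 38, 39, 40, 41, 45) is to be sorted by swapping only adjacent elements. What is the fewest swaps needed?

3

Each adjacent swap fixes exactly one inversion, so the minimum swap count equals the number of inversions.
Count inversions — for each element, later elements that are smaller:
20: 2, 5 → 2
2: none → 0
21: 5 → 1
5: none → 0
24: none → 0
38: none → 0
39: none → 0
40: none → 0
41: none → 0
45: none → 0
Total inversions: 2 + 0 + 1 + 0 + 0 + 0 + 0 + 0 + 0 + 0 = 3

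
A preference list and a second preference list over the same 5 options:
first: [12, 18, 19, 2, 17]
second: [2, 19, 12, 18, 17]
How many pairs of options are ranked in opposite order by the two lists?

Pairs: 5

Assign each item its position (1..5) in the first ordering, then rewrite the second ordering as that position sequence:
positions: 12→1, 18→2, 19→3, 2→4, 17→5
second ordering as positions: [4, 3, 1, 2, 5]
Discordant pairs = inversions in this position sequence.
4: 3, 1, 2 → 3
3: 1, 2 → 2
1: 0
2: 0
5: 0
Total: 3 + 2 + 0 + 0 + 0 = 5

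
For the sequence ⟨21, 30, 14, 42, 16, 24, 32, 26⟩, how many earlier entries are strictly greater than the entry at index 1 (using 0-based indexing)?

The element at index 1 is 30.
Elements before it: 21
None of them are larger than 30.

0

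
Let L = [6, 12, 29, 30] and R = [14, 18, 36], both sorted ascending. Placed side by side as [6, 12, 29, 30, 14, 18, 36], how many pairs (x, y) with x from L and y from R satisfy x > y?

Count, for every r in R, how many entries of L exceed r:
r = 14: 29, 30 → 2
r = 18: 29, 30 → 2
r = 36: none → 0
Cross-inversions: 2 + 2 + 0 = 4

4 cross-inversions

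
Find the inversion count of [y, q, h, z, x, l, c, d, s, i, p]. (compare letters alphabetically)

Count, for each position, how many later elements it exceeds:
y → q, h, x, l, c, d, s, i, p → 9
q → h, l, c, d, i, p → 6
h → c, d → 2
z → x, l, c, d, s, i, p → 7
x → l, c, d, s, i, p → 6
l → c, d, i → 3
c → none → 0
d → none → 0
s → i, p → 2
i → none → 0
p → none → 0
Sum: 9 + 6 + 2 + 7 + 6 + 3 + 0 + 0 + 2 + 0 + 0 = 35

35 inversions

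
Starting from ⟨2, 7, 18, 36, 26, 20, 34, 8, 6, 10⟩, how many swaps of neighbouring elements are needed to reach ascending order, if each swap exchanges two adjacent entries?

Each adjacent swap fixes exactly one inversion, so the minimum swap count equals the number of inversions.
Count inversions — for each element, later elements that are smaller:
2: none → 0
7: 6 → 1
18: 8, 6, 10 → 3
36: 26, 20, 34, 8, 6, 10 → 6
26: 20, 8, 6, 10 → 4
20: 8, 6, 10 → 3
34: 8, 6, 10 → 3
8: 6 → 1
6: none → 0
10: none → 0
Total inversions: 0 + 1 + 3 + 6 + 4 + 3 + 3 + 1 + 0 + 0 = 21

There are 21 adjacent swaps.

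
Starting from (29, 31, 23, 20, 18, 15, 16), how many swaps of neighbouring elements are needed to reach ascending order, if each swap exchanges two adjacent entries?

19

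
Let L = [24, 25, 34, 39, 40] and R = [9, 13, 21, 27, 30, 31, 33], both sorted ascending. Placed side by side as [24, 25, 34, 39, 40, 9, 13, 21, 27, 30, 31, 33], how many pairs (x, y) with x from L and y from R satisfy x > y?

27

Take each right-half value and tally the left-half values above it:
r = 9: 24, 25, 34, 39, 40 → 5
r = 13: 24, 25, 34, 39, 40 → 5
r = 21: 24, 25, 34, 39, 40 → 5
r = 27: 34, 39, 40 → 3
r = 30: 34, 39, 40 → 3
r = 31: 34, 39, 40 → 3
r = 33: 34, 39, 40 → 3
Cross-inversions: 5 + 5 + 5 + 3 + 3 + 3 + 3 = 27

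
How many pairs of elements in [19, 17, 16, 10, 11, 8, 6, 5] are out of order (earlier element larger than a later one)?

27

Sweep left to right; for each value list the smaller values that follow it:
19 → 17, 16, 10, 11, 8, 6, 5 → 7
17 → 16, 10, 11, 8, 6, 5 → 6
16 → 10, 11, 8, 6, 5 → 5
10 → 8, 6, 5 → 3
11 → 8, 6, 5 → 3
8 → 6, 5 → 2
6 → 5 → 1
5 → none → 0
Sum: 7 + 6 + 5 + 3 + 3 + 2 + 1 + 0 = 27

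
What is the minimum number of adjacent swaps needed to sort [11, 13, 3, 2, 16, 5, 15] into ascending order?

Swaps: 9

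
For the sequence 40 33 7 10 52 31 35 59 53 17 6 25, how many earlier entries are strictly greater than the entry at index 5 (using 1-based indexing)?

The element at index 5 is 52.
Elements before it: 40, 33, 7, 10
None of them are larger than 52.

0 such elements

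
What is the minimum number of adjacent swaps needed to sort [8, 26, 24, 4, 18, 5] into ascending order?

10

Each adjacent swap fixes exactly one inversion, so the minimum swap count equals the number of inversions.
Count inversions — for each element, later elements that are smaller:
8: 4, 5 → 2
26: 24, 4, 18, 5 → 4
24: 4, 18, 5 → 3
4: none → 0
18: 5 → 1
5: none → 0
Total inversions: 2 + 4 + 3 + 0 + 1 + 0 = 10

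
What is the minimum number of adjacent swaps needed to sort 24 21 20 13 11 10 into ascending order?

Adjacent swaps: 15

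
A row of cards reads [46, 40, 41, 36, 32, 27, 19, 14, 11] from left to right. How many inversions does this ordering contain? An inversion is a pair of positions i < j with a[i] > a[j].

For each element, count later entries that are smaller:
46 → 40, 41, 36, 32, 27, 19, 14, 11 → 8
40 → 36, 32, 27, 19, 14, 11 → 6
41 → 36, 32, 27, 19, 14, 11 → 6
36 → 32, 27, 19, 14, 11 → 5
32 → 27, 19, 14, 11 → 4
27 → 19, 14, 11 → 3
19 → 14, 11 → 2
14 → 11 → 1
11 → none → 0
Sum: 8 + 6 + 6 + 5 + 4 + 3 + 2 + 1 + 0 = 35

35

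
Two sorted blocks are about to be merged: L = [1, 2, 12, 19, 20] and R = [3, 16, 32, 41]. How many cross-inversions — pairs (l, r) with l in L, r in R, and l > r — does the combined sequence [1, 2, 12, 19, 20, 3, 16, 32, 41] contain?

5

Count, for every r in R, how many entries of L exceed r:
r = 3: 12, 19, 20 → 3
r = 16: 19, 20 → 2
r = 32: none → 0
r = 41: none → 0
Cross-inversions: 3 + 2 + 0 + 0 = 5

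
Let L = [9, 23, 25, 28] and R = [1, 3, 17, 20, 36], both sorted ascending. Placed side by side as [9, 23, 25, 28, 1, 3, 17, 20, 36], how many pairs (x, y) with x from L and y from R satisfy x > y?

Split inversions: 14

For each element r of the right run, count left-run elements greater than r:
r = 1: 9, 23, 25, 28 → 4
r = 3: 9, 23, 25, 28 → 4
r = 17: 23, 25, 28 → 3
r = 20: 23, 25, 28 → 3
r = 36: none → 0
Cross-inversions: 4 + 4 + 3 + 3 + 0 = 14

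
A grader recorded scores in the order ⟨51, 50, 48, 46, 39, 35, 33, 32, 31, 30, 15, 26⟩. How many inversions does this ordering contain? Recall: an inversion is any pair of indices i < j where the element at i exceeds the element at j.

65 out-of-order pairs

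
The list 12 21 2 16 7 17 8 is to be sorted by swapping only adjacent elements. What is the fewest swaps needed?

11 adjacent swaps

Minimum adjacent swaps = number of inversions (each swap of adjacent out-of-order elements removes one inversion and no swap can remove more).
Count inversions — for each element, later elements that are smaller:
12: 2, 7, 8 → 3
21: 2, 16, 7, 17, 8 → 5
2: none → 0
16: 7, 8 → 2
7: none → 0
17: 8 → 1
8: none → 0
Total inversions: 3 + 5 + 0 + 2 + 0 + 1 + 0 = 11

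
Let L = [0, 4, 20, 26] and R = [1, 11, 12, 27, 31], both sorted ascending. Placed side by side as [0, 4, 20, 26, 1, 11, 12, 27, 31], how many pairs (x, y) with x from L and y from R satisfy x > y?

Take each right-half value and tally the left-half values above it:
r = 1: 4, 20, 26 → 3
r = 11: 20, 26 → 2
r = 12: 20, 26 → 2
r = 27: none → 0
r = 31: none → 0
Cross-inversions: 3 + 2 + 2 + 0 + 0 = 7

7 cross-inversions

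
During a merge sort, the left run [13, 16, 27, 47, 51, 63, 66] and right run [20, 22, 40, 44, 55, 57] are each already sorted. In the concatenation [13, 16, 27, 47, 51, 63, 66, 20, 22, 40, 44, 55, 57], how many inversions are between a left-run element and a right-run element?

There are 22 cross-inversions.

Count, for every r in R, how many entries of L exceed r:
r = 20: 27, 47, 51, 63, 66 → 5
r = 22: 27, 47, 51, 63, 66 → 5
r = 40: 47, 51, 63, 66 → 4
r = 44: 47, 51, 63, 66 → 4
r = 55: 63, 66 → 2
r = 57: 63, 66 → 2
Cross-inversions: 5 + 5 + 4 + 4 + 2 + 2 = 22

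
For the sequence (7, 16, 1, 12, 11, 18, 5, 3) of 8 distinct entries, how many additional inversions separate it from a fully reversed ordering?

Maximum inversions for 8 distinct elements is C(8, 2) = 8·7/2 = 28.
Current inversions — for each element, count later smaller elements:
7: 3
16: 5
1: 0
12: 3
11: 2
18: 2
5: 1
3: 0
Current total: 3 + 5 + 0 + 3 + 2 + 2 + 1 + 0 = 16
Shortfall: 28 − 16 = 12

12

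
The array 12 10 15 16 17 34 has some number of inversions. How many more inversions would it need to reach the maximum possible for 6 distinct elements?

14

Maximum inversions for 6 distinct elements is C(6, 2) = 6·5/2 = 15.
Current inversions — for each element, count later smaller elements:
12: 1
10: 0
15: 0
16: 0
17: 0
34: 0
Current total: 1 + 0 + 0 + 0 + 0 + 0 = 1
Shortfall: 15 − 1 = 14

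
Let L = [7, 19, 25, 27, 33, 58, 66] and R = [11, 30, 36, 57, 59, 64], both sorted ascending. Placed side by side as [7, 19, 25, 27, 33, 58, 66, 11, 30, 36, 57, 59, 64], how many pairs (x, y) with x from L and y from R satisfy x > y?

15 cross-inversions

Take each right-half value and tally the left-half values above it:
r = 11: 19, 25, 27, 33, 58, 66 → 6
r = 30: 33, 58, 66 → 3
r = 36: 58, 66 → 2
r = 57: 58, 66 → 2
r = 59: 66 → 1
r = 64: 66 → 1
Cross-inversions: 6 + 3 + 2 + 2 + 1 + 1 = 15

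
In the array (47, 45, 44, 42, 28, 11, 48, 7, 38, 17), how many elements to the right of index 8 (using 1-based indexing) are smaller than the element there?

0 such elements

The element at index 8 is 7.
Elements after it: 38, 17
None of them are smaller than 7.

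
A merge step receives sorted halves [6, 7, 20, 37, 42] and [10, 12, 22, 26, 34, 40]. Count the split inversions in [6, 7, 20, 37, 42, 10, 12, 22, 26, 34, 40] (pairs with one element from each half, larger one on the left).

13

Take each right-half value and tally the left-half values above it:
r = 10: 20, 37, 42 → 3
r = 12: 20, 37, 42 → 3
r = 22: 37, 42 → 2
r = 26: 37, 42 → 2
r = 34: 37, 42 → 2
r = 40: 42 → 1
Cross-inversions: 3 + 3 + 2 + 2 + 2 + 1 = 13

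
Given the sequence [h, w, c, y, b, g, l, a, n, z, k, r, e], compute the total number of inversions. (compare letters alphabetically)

Inversions: 37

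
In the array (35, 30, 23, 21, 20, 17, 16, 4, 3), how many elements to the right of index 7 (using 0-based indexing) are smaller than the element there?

1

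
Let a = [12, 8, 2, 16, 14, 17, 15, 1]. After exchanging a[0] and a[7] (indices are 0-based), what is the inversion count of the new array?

Positions 0 and 7 hold 12 and 1; after swapping, the array is [1, 8, 2, 16, 14, 17, 15, 12].
Sweep left to right; for each value list the smaller values that follow it:
1 → none → 0
8 → 2 → 1
2 → none → 0
16 → 14, 15, 12 → 3
14 → 12 → 1
17 → 15, 12 → 2
15 → 12 → 1
12 → none → 0
Sum: 0 + 1 + 0 + 3 + 1 + 2 + 1 + 0 = 8

8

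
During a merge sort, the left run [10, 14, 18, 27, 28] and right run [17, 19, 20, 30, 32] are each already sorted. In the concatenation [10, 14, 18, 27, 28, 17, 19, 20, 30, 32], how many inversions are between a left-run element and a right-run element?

Count, for every r in R, how many entries of L exceed r:
r = 17: 18, 27, 28 → 3
r = 19: 27, 28 → 2
r = 20: 27, 28 → 2
r = 30: none → 0
r = 32: none → 0
Cross-inversions: 3 + 2 + 2 + 0 + 0 = 7

Split inversions: 7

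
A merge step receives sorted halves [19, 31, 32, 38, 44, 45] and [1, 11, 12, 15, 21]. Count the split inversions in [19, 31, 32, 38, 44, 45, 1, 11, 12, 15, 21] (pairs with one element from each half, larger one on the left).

29

For each element r of the right run, count left-run elements greater than r:
r = 1: 19, 31, 32, 38, 44, 45 → 6
r = 11: 19, 31, 32, 38, 44, 45 → 6
r = 12: 19, 31, 32, 38, 44, 45 → 6
r = 15: 19, 31, 32, 38, 44, 45 → 6
r = 21: 31, 32, 38, 44, 45 → 5
Cross-inversions: 6 + 6 + 6 + 6 + 5 = 29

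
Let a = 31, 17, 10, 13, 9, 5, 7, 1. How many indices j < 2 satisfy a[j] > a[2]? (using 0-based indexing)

The element at index 2 is 10.
Elements before it: 31, 17
Those larger than 10: 31, 17

2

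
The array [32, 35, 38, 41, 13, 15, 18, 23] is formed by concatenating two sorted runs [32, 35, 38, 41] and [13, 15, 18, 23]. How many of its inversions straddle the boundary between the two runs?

For each element r of the right run, count left-run elements greater than r:
r = 13: 32, 35, 38, 41 → 4
r = 15: 32, 35, 38, 41 → 4
r = 18: 32, 35, 38, 41 → 4
r = 23: 32, 35, 38, 41 → 4
Cross-inversions: 4 + 4 + 4 + 4 = 16

16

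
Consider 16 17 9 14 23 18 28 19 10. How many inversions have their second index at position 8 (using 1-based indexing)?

The element at index 8 is 19.
Elements before it: 16, 17, 9, 14, 23, 18, 28
Those larger than 19: 23, 28

2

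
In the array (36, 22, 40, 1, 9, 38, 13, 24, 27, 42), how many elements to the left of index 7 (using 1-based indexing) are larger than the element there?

The element at index 7 is 13.
Elements before it: 36, 22, 40, 1, 9, 38
Those larger than 13: 36, 22, 40, 38

4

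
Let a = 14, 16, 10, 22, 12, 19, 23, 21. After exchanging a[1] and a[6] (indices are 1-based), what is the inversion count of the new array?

Positions 1 and 6 hold 14 and 19; after swapping, the array is [19, 16, 10, 22, 12, 14, 23, 21].
Count, for each position, how many later elements it exceeds:
19: 4
16: 3
10: 0
22: 3
12: 0
14: 0
23: 1
21: 0
Sum: 4 + 3 + 0 + 3 + 0 + 0 + 1 + 0 = 11

11 inversions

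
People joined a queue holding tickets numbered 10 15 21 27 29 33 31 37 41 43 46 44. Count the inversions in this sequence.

2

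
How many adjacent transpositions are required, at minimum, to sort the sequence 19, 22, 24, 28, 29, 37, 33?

Each adjacent swap fixes exactly one inversion, so the minimum swap count equals the number of inversions.
Count inversions — for each element, later elements that are smaller:
19: none → 0
22: none → 0
24: none → 0
28: none → 0
29: none → 0
37: 33 → 1
33: none → 0
Total inversions: 0 + 0 + 0 + 0 + 0 + 1 + 0 = 1

1 swap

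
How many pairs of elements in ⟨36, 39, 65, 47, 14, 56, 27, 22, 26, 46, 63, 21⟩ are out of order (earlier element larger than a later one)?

37

Element-by-element contributions:
36: 5
39: 5
65: 9
47: 6
14: 0
56: 5
27: 3
22: 1
26: 1
46: 1
63: 1
21: 0
Sum: 5 + 5 + 9 + 6 + 0 + 5 + 3 + 1 + 1 + 1 + 1 + 0 = 37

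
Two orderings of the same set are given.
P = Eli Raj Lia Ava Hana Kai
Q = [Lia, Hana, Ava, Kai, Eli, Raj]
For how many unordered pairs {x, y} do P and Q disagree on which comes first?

There are 9 disagreeing pairs.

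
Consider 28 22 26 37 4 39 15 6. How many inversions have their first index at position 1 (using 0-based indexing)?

The element at index 1 is 22.
Elements after it: 26, 37, 4, 39, 15, 6
Those smaller than 22: 4, 15, 6

3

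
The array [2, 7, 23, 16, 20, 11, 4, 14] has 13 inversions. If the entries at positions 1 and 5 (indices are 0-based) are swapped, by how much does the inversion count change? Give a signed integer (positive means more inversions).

Positions 1 and 5 hold 7 and 11; after swapping, the array is [2, 11, 23, 16, 20, 7, 4, 14].
Element-by-element contributions:
2: 0
11: 2
23: 5
16: 3
20: 3
7: 1
4: 0
14: 0
Sum: 0 + 2 + 5 + 3 + 3 + 1 + 0 + 0 = 14
Change: 14 − 13 = +1

+1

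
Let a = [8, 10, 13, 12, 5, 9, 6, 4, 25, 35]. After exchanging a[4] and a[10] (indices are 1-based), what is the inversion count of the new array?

23

Positions 4 and 10 hold 12 and 35; after swapping, the array is [8, 10, 13, 35, 5, 9, 6, 4, 25, 12].
For each element, count later entries that are smaller:
8 → 5, 6, 4 → 3
10 → 5, 9, 6, 4 → 4
13 → 5, 9, 6, 4, 12 → 5
35 → 5, 9, 6, 4, 25, 12 → 6
5 → 4 → 1
9 → 6, 4 → 2
6 → 4 → 1
4 → none → 0
25 → 12 → 1
12 → none → 0
Sum: 3 + 4 + 5 + 6 + 1 + 2 + 1 + 0 + 1 + 0 = 23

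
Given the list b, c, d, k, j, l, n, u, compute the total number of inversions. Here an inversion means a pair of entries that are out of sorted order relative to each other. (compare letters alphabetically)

Out-of-order pairs: 1

For each element, count later entries that are smaller:
b: 0
c: 0
d: 0
k: 1
j: 0
l: 0
n: 0
u: 0
Sum: 0 + 0 + 0 + 1 + 0 + 0 + 0 + 0 = 1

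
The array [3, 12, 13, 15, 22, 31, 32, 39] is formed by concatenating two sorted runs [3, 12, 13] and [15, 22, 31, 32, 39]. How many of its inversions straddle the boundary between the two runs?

0

For each element r of the right run, count left-run elements greater than r:
r = 15: none → 0
r = 22: none → 0
r = 31: none → 0
r = 32: none → 0
r = 39: none → 0
Cross-inversions: 0 + 0 + 0 + 0 + 0 = 0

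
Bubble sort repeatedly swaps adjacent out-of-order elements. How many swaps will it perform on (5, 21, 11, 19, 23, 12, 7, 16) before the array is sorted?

The minimum number of adjacent swaps to sort an array equals its inversion count, since every such swap removes exactly one inversion.
Count inversions — for each element, later elements that are smaller:
5: none → 0
21: 11, 19, 12, 7, 16 → 5
11: 7 → 1
19: 12, 7, 16 → 3
23: 12, 7, 16 → 3
12: 7 → 1
7: none → 0
16: none → 0
Total inversions: 0 + 5 + 1 + 3 + 3 + 1 + 0 + 0 = 13

13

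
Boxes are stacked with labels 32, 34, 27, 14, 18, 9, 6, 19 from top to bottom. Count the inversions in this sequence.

Element-by-element contributions:
32 → 27, 14, 18, 9, 6, 19 → 6
34 → 27, 14, 18, 9, 6, 19 → 6
27 → 14, 18, 9, 6, 19 → 5
14 → 9, 6 → 2
18 → 9, 6 → 2
9 → 6 → 1
6 → none → 0
19 → none → 0
Sum: 6 + 6 + 5 + 2 + 2 + 1 + 0 + 0 = 22

Inversions: 22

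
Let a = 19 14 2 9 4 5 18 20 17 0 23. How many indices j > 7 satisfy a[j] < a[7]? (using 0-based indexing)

The element at index 7 is 20.
Elements after it: 17, 0, 23
Those smaller than 20: 17, 0

2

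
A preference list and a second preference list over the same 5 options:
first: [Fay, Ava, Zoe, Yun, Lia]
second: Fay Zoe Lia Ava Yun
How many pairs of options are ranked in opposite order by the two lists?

Pairs: 3

Assign each item its position (1..5) in the first ordering, then rewrite the second ordering as that position sequence:
positions: Fay→1, Ava→2, Zoe→3, Yun→4, Lia→5
second ordering as positions: [1, 3, 5, 2, 4]
Discordant pairs = inversions in this position sequence.
1: 0
3: 2 → 1
5: 2, 4 → 2
2: 0
4: 0
Total: 0 + 1 + 2 + 0 + 0 = 3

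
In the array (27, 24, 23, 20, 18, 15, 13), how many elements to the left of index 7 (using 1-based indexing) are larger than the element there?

6 such elements

The element at index 7 is 13.
Elements before it: 27, 24, 23, 20, 18, 15
Those larger than 13: 27, 24, 23, 20, 18, 15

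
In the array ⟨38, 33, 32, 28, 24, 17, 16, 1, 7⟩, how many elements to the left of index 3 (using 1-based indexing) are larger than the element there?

2

The element at index 3 is 32.
Elements before it: 38, 33
Those larger than 32: 38, 33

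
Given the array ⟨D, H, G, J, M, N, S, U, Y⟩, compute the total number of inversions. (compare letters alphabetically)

There is 1 out-of-order pair.

Element-by-element contributions:
D → none → 0
H → G → 1
G → none → 0
J → none → 0
M → none → 0
N → none → 0
S → none → 0
U → none → 0
Y → none → 0
Sum: 0 + 1 + 0 + 0 + 0 + 0 + 0 + 0 + 0 = 1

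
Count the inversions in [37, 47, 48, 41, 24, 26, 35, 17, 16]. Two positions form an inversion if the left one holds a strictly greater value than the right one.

29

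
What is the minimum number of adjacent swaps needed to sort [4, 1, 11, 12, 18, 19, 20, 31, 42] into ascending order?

1 swap

Each adjacent swap fixes exactly one inversion, so the minimum swap count equals the number of inversions.
Count inversions — for each element, later elements that are smaller:
4: 1 → 1
1: none → 0
11: none → 0
12: none → 0
18: none → 0
19: none → 0
20: none → 0
31: none → 0
42: none → 0
Total inversions: 1 + 0 + 0 + 0 + 0 + 0 + 0 + 0 + 0 = 1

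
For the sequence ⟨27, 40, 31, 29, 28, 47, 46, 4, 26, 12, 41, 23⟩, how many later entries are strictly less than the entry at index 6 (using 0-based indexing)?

5

The element at index 6 is 46.
Elements after it: 4, 26, 12, 41, 23
Those smaller than 46: 4, 26, 12, 41, 23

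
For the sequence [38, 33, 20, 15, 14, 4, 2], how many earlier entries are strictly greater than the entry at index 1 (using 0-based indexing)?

1

The element at index 1 is 33.
Elements before it: 38
Those larger than 33: 38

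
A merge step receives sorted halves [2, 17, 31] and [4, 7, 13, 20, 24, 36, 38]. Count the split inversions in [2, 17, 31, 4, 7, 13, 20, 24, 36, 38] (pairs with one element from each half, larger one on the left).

Take each right-half value and tally the left-half values above it:
r = 4: 17, 31 → 2
r = 7: 17, 31 → 2
r = 13: 17, 31 → 2
r = 20: 31 → 1
r = 24: 31 → 1
r = 36: none → 0
r = 38: none → 0
Cross-inversions: 2 + 2 + 2 + 1 + 1 + 0 + 0 = 8

8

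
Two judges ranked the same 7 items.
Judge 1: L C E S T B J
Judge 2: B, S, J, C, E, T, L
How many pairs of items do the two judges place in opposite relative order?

Discordant pairs: 15

Assign each item its position (1..7) in the first ordering, then rewrite the second ordering as that position sequence:
positions: L→1, C→2, E→3, S→4, T→5, B→6, J→7
second ordering as positions: [6, 4, 7, 2, 3, 5, 1]
Discordant pairs = inversions in this position sequence.
6: 4, 2, 3, 5, 1 → 5
4: 2, 3, 1 → 3
7: 2, 3, 5, 1 → 4
2: 1 → 1
3: 1 → 1
5: 1 → 1
1: 0
Total: 5 + 3 + 4 + 1 + 1 + 1 + 0 = 15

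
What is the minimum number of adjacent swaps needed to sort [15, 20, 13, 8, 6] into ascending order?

Each adjacent swap fixes exactly one inversion, so the minimum swap count equals the number of inversions.
Count inversions — for each element, later elements that are smaller:
15: 13, 8, 6 → 3
20: 13, 8, 6 → 3
13: 8, 6 → 2
8: 6 → 1
6: none → 0
Total inversions: 3 + 3 + 2 + 1 + 0 = 9

Swaps: 9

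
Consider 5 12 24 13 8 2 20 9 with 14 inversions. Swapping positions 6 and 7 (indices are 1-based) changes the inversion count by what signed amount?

+1

Positions 6 and 7 hold 2 and 20; after swapping, the array is [5, 12, 24, 13, 8, 20, 2, 9].
For each element, count later entries that are smaller:
5: 1
12: 3
24: 5
13: 3
8: 1
20: 2
2: 0
9: 0
Sum: 1 + 3 + 5 + 3 + 1 + 2 + 0 + 0 = 15
Change: 15 − 14 = +1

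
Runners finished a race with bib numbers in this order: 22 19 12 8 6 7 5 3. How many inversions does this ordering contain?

There are 27 inversions.

Sweep left to right; for each value list the smaller values that follow it:
22 → 19, 12, 8, 6, 7, 5, 3 → 7
19 → 12, 8, 6, 7, 5, 3 → 6
12 → 8, 6, 7, 5, 3 → 5
8 → 6, 7, 5, 3 → 4
6 → 5, 3 → 2
7 → 5, 3 → 2
5 → 3 → 1
3 → none → 0
Sum: 7 + 6 + 5 + 4 + 2 + 2 + 1 + 0 = 27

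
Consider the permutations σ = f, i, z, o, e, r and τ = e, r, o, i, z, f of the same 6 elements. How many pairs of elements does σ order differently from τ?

Assign each item its position (1..6) in the first ordering, then rewrite the second ordering as that position sequence:
positions: f→1, i→2, z→3, o→4, e→5, r→6
second ordering as positions: [5, 6, 4, 2, 3, 1]
Discordant pairs = inversions in this position sequence.
5: 4, 2, 3, 1 → 4
6: 4, 2, 3, 1 → 4
4: 2, 3, 1 → 3
2: 1 → 1
3: 1 → 1
1: 0
Total: 4 + 4 + 3 + 1 + 1 + 0 = 13

Discordant pairs: 13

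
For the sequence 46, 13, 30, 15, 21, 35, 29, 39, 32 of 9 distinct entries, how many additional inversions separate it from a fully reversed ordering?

22 inversions short

Maximum inversions for 9 distinct elements is C(9, 2) = 9·8/2 = 36.
Current inversions — for each element, count later smaller elements:
46: 8
13: 0
30: 3
15: 0
21: 0
35: 2
29: 0
39: 1
32: 0
Current total: 8 + 0 + 3 + 0 + 0 + 2 + 0 + 1 + 0 = 14
Shortfall: 36 − 14 = 22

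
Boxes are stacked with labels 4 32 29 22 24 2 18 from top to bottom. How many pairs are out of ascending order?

Count, for each position, how many later elements it exceeds:
4 → 2 → 1
32 → 29, 22, 24, 2, 18 → 5
29 → 22, 24, 2, 18 → 4
22 → 2, 18 → 2
24 → 2, 18 → 2
2 → none → 0
18 → none → 0
Sum: 1 + 5 + 4 + 2 + 2 + 0 + 0 = 14

14 inversions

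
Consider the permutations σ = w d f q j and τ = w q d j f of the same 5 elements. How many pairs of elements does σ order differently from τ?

Assign each item its position (1..5) in the first ordering, then rewrite the second ordering as that position sequence:
positions: w→1, d→2, f→3, q→4, j→5
second ordering as positions: [1, 4, 2, 5, 3]
Discordant pairs = inversions in this position sequence.
1: 0
4: 2, 3 → 2
2: 0
5: 3 → 1
3: 0
Total: 0 + 2 + 0 + 1 + 0 = 3

3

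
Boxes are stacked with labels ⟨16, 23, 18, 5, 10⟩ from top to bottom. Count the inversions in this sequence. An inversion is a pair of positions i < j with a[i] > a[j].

Element-by-element contributions:
16: 2
23: 3
18: 2
5: 0
10: 0
Sum: 2 + 3 + 2 + 0 + 0 = 7

7 inversions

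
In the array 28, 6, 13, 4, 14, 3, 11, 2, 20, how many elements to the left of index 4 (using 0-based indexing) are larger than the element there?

1

The element at index 4 is 14.
Elements before it: 28, 6, 13, 4
Those larger than 14: 28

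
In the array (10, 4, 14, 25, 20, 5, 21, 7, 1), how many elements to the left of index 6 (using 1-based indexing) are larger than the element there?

The element at index 6 is 5.
Elements before it: 10, 4, 14, 25, 20
Those larger than 5: 10, 14, 25, 20

4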